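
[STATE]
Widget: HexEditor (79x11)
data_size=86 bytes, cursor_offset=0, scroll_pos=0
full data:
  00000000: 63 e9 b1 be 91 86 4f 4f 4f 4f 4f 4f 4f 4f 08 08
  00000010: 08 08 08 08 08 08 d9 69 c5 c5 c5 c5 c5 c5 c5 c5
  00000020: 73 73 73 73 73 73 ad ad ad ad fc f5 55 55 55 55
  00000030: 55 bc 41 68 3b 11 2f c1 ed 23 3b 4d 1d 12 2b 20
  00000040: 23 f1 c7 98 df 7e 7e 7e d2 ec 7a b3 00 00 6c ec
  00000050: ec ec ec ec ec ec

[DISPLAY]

00000000  63 e9 b1 be 91 86 4f 4f  4f 4f 4f 4f 4f 4f 08 08  |c.....OOOOOOOO..| 
00000010  08 08 08 08 08 08 d9 69  c5 c5 c5 c5 c5 c5 c5 c5  |.......i........| 
00000020  73 73 73 73 73 73 ad ad  ad ad fc f5 55 55 55 55  |ssssss......UUUU| 
00000030  55 bc 41 68 3b 11 2f c1  ed 23 3b 4d 1d 12 2b 20  |U.Ah;./..#;M..+ | 
00000040  23 f1 c7 98 df 7e 7e 7e  d2 ec 7a b3 00 00 6c ec  |#....~~~..z...l.| 
00000050  ec ec ec ec ec ec                                 |......          | 
                                                                               
                                                                               
                                                                               
                                                                               
                                                                               


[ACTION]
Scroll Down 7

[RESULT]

00000050  ec ec ec ec ec ec                                 |......          | 
                                                                               
                                                                               
                                                                               
                                                                               
                                                                               
                                                                               
                                                                               
                                                                               
                                                                               
                                                                               


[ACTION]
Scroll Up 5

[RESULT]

00000000  63 e9 b1 be 91 86 4f 4f  4f 4f 4f 4f 4f 4f 08 08  |c.....OOOOOOOO..| 
00000010  08 08 08 08 08 08 d9 69  c5 c5 c5 c5 c5 c5 c5 c5  |.......i........| 
00000020  73 73 73 73 73 73 ad ad  ad ad fc f5 55 55 55 55  |ssssss......UUUU| 
00000030  55 bc 41 68 3b 11 2f c1  ed 23 3b 4d 1d 12 2b 20  |U.Ah;./..#;M..+ | 
00000040  23 f1 c7 98 df 7e 7e 7e  d2 ec 7a b3 00 00 6c ec  |#....~~~..z...l.| 
00000050  ec ec ec ec ec ec                                 |......          | 
                                                                               
                                                                               
                                                                               
                                                                               
                                                                               


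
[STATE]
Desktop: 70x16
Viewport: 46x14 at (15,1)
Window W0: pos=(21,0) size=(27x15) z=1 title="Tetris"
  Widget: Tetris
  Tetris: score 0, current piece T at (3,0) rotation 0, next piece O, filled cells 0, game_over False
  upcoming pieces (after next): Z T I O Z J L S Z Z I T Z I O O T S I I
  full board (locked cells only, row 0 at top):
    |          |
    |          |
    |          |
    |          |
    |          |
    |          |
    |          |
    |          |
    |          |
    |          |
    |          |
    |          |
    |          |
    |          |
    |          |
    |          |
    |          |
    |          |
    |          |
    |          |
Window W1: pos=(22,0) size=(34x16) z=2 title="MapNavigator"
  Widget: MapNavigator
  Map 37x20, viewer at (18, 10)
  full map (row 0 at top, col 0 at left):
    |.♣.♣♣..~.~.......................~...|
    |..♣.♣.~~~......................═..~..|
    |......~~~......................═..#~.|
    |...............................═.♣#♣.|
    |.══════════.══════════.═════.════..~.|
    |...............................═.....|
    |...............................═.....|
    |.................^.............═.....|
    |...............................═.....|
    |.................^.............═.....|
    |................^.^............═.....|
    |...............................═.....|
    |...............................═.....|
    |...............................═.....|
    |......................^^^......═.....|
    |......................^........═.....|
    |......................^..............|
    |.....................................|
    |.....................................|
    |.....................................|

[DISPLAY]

      ┃┃ MapNavigator                   ┃     
      ┠┠────────────────────────────────┨     
      ┃┃═════════.══════════.═════.════.┃     
      ┃┃.............................═..┃     
      ┃┃.............................═..┃     
      ┃┃...............^.............═..┃     
      ┃┃.............................═..┃     
      ┃┃...............^.............═..┃     
      ┃┃..............^.@............═..┃     
      ┃┃.............................═..┃     
      ┃┃.............................═..┃     
      ┃┃.............................═..┃     
      ┃┃....................^^^......═..┃     
      ┗┃....................^........═..┃     


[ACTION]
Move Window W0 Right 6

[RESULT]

       ┃ MapNavigator                   ┃     
       ┠────────────────────────────────┨     
       ┃═════════.══════════.═════.════.┃     
       ┃.............................═..┃     
       ┃.............................═..┃     
       ┃...............^.............═..┃     
       ┃.............................═..┃     
       ┃...............^.............═..┃     
       ┃..............^.@............═..┃     
       ┃.............................═..┃     
       ┃.............................═..┃     
       ┃.............................═..┃     
       ┃....................^^^......═..┃     
       ┃....................^........═..┃     


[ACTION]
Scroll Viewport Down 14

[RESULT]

       ┠────────────────────────────────┨     
       ┃═════════.══════════.═════.════.┃     
       ┃.............................═..┃     
       ┃.............................═..┃     
       ┃...............^.............═..┃     
       ┃.............................═..┃     
       ┃...............^.............═..┃     
       ┃..............^.@............═..┃     
       ┃.............................═..┃     
       ┃.............................═..┃     
       ┃.............................═..┃     
       ┃....................^^^......═..┃     
       ┃....................^........═..┃     
       ┗━━━━━━━━━━━━━━━━━━━━━━━━━━━━━━━━┛     


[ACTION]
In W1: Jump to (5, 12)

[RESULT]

       ┠────────────────────────────────┨     
       ┃           .....................┃     
       ┃           .................^...┃     
       ┃           .....................┃     
       ┃           .................^...┃     
       ┃           ................^.^..┃     
       ┃           .....................┃     
       ┃           .....@...............┃     
       ┃           .....................┃     
       ┃           .....................┃     
       ┃           .....................┃     
       ┃           .....................┃     
       ┃           .....................┃     
       ┗━━━━━━━━━━━━━━━━━━━━━━━━━━━━━━━━┛     


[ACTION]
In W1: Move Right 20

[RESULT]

       ┠────────────────────────────────┨     
       ┃......................═.....    ┃     
       ┃........^.............═.....    ┃     
       ┃......................═.....    ┃     
       ┃........^.............═.....    ┃     
       ┃.......^.^............═.....    ┃     
       ┃......................═.....    ┃     
       ┃................@.....═.....    ┃     
       ┃......................═.....    ┃     
       ┃.............^^^......═.....    ┃     
       ┃.............^........═.....    ┃     
       ┃.............^..............    ┃     
       ┃............................    ┃     
       ┗━━━━━━━━━━━━━━━━━━━━━━━━━━━━━━━━┛     


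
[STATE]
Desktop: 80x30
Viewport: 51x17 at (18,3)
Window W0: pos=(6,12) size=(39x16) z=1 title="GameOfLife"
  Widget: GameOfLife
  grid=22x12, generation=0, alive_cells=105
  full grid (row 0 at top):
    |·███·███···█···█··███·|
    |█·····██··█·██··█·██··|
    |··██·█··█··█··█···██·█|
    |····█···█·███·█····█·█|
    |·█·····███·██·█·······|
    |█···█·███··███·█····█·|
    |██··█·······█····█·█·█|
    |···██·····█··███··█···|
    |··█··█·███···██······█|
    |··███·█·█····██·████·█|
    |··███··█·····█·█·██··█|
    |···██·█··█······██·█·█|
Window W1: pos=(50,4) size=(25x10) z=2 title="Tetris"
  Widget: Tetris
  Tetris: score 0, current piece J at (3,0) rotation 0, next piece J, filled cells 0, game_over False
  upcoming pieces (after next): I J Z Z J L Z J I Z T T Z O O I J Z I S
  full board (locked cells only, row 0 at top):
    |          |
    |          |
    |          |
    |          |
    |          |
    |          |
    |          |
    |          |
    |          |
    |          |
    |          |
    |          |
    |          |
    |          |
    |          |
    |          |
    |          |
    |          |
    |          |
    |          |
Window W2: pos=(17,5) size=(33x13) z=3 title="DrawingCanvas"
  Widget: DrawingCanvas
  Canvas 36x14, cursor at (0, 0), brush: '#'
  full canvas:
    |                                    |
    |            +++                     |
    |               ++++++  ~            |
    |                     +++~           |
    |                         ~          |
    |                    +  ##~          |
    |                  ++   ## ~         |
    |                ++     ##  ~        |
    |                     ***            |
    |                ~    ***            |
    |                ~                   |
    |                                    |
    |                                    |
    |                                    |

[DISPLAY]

                                                   
                                ┏━━━━━━━━━━━━━━━━━━
━━━━━━━━━━━━━━━━━━━━━━━━━━━━━━━┓┃ Tetris           
 DrawingCanvas                 ┃┠──────────────────
───────────────────────────────┨┃          │Next:  
+                              ┃┃          │█      
            +++                ┃┃          │███    
               ++++++  ~       ┃┃          │       
                     +++~      ┃┃          │       
                         ~     ┃┃          │       
                    +  ##~     ┃┗━━━━━━━━━━━━━━━━━━
                  ++   ## ~    ┃                   
                ++     ##  ~   ┃                   
                     ***       ┃                   
━━━━━━━━━━━━━━━━━━━━━━━━━━━━━━━┛                   
█··█···██·█               ┃                        
██·█····█·█               ┃                        


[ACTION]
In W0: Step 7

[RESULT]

                                                   
                                ┏━━━━━━━━━━━━━━━━━━
━━━━━━━━━━━━━━━━━━━━━━━━━━━━━━━┓┃ Tetris           
 DrawingCanvas                 ┃┠──────────────────
───────────────────────────────┨┃          │Next:  
+                              ┃┃          │█      
            +++                ┃┃          │███    
               ++++++  ~       ┃┃          │       
                     +++~      ┃┃          │       
                         ~     ┃┃          │       
                    +  ##~     ┃┗━━━━━━━━━━━━━━━━━━
                  ++   ## ~    ┃                   
                ++     ##  ~   ┃                   
                     ***       ┃                   
━━━━━━━━━━━━━━━━━━━━━━━━━━━━━━━┛                   
██·····██··               ┃                        
██·██······               ┃                        


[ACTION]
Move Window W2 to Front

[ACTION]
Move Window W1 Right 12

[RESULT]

                                                   
                                     ┏━━━━━━━━━━━━━
━━━━━━━━━━━━━━━━━━━━━━━━━━━━━━━┓     ┃ Tetris      
 DrawingCanvas                 ┃     ┠─────────────
───────────────────────────────┨     ┃          │Ne
+                              ┃     ┃          │█ 
            +++                ┃     ┃          │██
               ++++++  ~       ┃     ┃          │  
                     +++~      ┃     ┃          │  
                         ~     ┃     ┃          │  
                    +  ##~     ┃     ┗━━━━━━━━━━━━━
                  ++   ## ~    ┃                   
                ++     ##  ~   ┃                   
                     ***       ┃                   
━━━━━━━━━━━━━━━━━━━━━━━━━━━━━━━┛                   
██·····██··               ┃                        
██·██······               ┃                        


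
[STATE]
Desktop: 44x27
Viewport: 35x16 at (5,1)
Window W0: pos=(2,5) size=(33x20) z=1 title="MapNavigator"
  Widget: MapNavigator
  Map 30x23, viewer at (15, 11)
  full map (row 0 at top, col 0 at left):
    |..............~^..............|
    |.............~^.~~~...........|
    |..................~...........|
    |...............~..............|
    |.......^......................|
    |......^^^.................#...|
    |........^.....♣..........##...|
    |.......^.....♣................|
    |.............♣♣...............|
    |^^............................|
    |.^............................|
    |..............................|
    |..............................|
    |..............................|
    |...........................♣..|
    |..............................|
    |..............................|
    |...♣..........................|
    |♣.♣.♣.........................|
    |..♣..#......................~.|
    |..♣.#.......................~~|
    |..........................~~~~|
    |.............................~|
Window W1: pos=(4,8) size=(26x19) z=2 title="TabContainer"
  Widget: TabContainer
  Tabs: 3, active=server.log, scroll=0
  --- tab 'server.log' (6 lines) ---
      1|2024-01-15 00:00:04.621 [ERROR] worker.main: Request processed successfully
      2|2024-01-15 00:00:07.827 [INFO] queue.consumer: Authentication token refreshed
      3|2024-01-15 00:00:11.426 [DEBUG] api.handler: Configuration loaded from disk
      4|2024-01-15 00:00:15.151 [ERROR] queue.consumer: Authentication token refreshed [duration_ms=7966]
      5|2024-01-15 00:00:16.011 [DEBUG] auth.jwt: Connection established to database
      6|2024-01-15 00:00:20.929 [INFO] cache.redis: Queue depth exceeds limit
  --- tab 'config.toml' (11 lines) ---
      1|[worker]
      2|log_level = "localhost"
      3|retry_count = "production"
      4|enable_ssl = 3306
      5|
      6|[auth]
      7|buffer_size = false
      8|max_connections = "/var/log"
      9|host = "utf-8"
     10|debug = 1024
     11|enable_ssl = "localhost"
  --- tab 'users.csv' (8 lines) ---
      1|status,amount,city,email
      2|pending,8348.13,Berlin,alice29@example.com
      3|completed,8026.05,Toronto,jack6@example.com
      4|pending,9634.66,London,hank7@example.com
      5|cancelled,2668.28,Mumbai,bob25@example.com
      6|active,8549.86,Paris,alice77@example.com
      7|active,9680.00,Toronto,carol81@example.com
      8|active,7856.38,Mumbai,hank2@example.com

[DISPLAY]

                                   
                                   
                                   
                                   
━━━━━━━━━━━━━━━━━━━━━━━━━━━━━┓     
apNavigator                  ┃     
─────────────────────────────┨     
━━━━━━━━━━━━━━━━━━━━━━━━┓... ┃     
 TabContainer           ┃... ┃     
────────────────────────┨... ┃     
[server.log]│ config.tom┃... ┃     
────────────────────────┃... ┃     
2024-01-15 00:00:04.621 ┃... ┃     
2024-01-15 00:00:07.827 ┃... ┃     
2024-01-15 00:00:11.426 ┃... ┃     
2024-01-15 00:00:15.151 ┃... ┃     


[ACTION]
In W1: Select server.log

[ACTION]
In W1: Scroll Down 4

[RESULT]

                                   
                                   
                                   
                                   
━━━━━━━━━━━━━━━━━━━━━━━━━━━━━┓     
apNavigator                  ┃     
─────────────────────────────┨     
━━━━━━━━━━━━━━━━━━━━━━━━┓... ┃     
 TabContainer           ┃... ┃     
────────────────────────┨... ┃     
[server.log]│ config.tom┃... ┃     
────────────────────────┃... ┃     
2024-01-15 00:00:16.011 ┃... ┃     
2024-01-15 00:00:20.929 ┃... ┃     
                        ┃... ┃     
                        ┃... ┃     


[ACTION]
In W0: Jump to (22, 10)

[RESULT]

                                   
                                   
                                   
                                   
━━━━━━━━━━━━━━━━━━━━━━━━━━━━━┓     
apNavigator                  ┃     
─────────────────────────────┨     
━━━━━━━━━━━━━━━━━━━━━━━━┓    ┃     
 TabContainer           ┃    ┃     
────────────────────────┨    ┃     
[server.log]│ config.tom┃    ┃     
────────────────────────┃    ┃     
2024-01-15 00:00:16.011 ┃    ┃     
2024-01-15 00:00:20.929 ┃    ┃     
                        ┃    ┃     
                        ┃    ┃     


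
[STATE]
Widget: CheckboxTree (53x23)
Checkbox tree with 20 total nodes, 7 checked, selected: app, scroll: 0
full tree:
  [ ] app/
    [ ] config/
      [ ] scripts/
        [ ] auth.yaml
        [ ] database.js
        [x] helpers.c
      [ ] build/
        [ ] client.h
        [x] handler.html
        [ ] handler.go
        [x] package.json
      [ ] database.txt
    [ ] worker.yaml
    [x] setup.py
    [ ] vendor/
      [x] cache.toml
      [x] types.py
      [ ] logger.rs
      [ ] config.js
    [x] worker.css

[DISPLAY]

>[-] app/                                            
   [-] config/                                       
     [-] scripts/                                    
       [ ] auth.yaml                                 
       [ ] database.js                               
       [x] helpers.c                                 
     [-] build/                                      
       [ ] client.h                                  
       [x] handler.html                              
       [ ] handler.go                                
       [x] package.json                              
     [ ] database.txt                                
   [ ] worker.yaml                                   
   [x] setup.py                                      
   [-] vendor/                                       
     [x] cache.toml                                  
     [x] types.py                                    
     [ ] logger.rs                                   
     [ ] config.js                                   
   [x] worker.css                                    
                                                     
                                                     
                                                     


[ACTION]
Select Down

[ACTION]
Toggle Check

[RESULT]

 [-] app/                                            
>  [x] config/                                       
     [x] scripts/                                    
       [x] auth.yaml                                 
       [x] database.js                               
       [x] helpers.c                                 
     [x] build/                                      
       [x] client.h                                  
       [x] handler.html                              
       [x] handler.go                                
       [x] package.json                              
     [x] database.txt                                
   [ ] worker.yaml                                   
   [x] setup.py                                      
   [-] vendor/                                       
     [x] cache.toml                                  
     [x] types.py                                    
     [ ] logger.rs                                   
     [ ] config.js                                   
   [x] worker.css                                    
                                                     
                                                     
                                                     


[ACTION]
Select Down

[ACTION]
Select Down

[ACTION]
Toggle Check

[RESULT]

 [-] app/                                            
   [-] config/                                       
     [-] scripts/                                    
>      [ ] auth.yaml                                 
       [x] database.js                               
       [x] helpers.c                                 
     [x] build/                                      
       [x] client.h                                  
       [x] handler.html                              
       [x] handler.go                                
       [x] package.json                              
     [x] database.txt                                
   [ ] worker.yaml                                   
   [x] setup.py                                      
   [-] vendor/                                       
     [x] cache.toml                                  
     [x] types.py                                    
     [ ] logger.rs                                   
     [ ] config.js                                   
   [x] worker.css                                    
                                                     
                                                     
                                                     


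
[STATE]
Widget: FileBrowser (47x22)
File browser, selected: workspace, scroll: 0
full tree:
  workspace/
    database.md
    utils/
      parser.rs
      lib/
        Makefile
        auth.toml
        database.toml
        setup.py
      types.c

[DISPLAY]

> [-] workspace/                               
    database.md                                
    [+] utils/                                 
                                               
                                               
                                               
                                               
                                               
                                               
                                               
                                               
                                               
                                               
                                               
                                               
                                               
                                               
                                               
                                               
                                               
                                               
                                               


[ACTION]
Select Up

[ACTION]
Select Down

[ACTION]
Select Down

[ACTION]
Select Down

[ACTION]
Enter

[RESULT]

  [-] workspace/                               
    database.md                                
  > [-] utils/                                 
      parser.rs                                
      [+] lib/                                 
      types.c                                  
                                               
                                               
                                               
                                               
                                               
                                               
                                               
                                               
                                               
                                               
                                               
                                               
                                               
                                               
                                               
                                               


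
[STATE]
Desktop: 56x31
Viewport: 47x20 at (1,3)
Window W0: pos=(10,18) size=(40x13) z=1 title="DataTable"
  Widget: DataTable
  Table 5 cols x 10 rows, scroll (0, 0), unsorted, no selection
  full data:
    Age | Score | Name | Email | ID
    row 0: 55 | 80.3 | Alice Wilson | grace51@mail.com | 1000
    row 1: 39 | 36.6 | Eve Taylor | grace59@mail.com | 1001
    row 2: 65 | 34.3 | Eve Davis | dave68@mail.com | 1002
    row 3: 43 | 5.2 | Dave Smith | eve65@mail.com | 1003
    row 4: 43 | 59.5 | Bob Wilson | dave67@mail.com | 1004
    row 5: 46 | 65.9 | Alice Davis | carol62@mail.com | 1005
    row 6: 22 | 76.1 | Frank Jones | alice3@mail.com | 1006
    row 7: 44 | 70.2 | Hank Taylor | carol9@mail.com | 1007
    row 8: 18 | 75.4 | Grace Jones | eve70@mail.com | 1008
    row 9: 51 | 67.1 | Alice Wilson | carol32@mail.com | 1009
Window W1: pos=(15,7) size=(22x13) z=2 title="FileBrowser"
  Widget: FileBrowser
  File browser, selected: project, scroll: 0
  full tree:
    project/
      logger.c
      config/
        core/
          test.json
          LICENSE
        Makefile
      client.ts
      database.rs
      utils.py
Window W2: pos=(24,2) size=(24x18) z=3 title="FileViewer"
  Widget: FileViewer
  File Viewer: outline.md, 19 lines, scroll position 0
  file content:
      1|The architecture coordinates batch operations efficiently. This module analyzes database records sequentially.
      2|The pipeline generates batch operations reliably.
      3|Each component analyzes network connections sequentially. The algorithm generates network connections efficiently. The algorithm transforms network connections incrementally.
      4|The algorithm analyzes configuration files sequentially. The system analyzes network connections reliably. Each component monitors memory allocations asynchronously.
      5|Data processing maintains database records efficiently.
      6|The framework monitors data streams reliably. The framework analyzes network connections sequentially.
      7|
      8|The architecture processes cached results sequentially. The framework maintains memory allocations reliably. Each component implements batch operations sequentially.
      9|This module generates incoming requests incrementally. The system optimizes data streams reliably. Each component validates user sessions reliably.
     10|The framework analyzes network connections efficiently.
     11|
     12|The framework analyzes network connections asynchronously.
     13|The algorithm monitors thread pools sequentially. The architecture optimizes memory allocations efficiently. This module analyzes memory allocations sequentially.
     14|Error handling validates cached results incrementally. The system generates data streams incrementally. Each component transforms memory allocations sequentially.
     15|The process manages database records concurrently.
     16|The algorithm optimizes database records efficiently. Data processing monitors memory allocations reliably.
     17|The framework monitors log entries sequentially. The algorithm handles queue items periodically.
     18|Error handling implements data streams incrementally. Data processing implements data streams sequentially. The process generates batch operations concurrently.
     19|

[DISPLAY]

                       ┃ FileViewer           ┃
                       ┠──────────────────────┨
                       ┃The architecture coor▲┃
                       ┃The pipeline generate█┃
              ┏━━━━━━━━┃Each component analyz░┃
              ┃ FileBro┃The algorithm analyze░┃
              ┠────────┃Data processing maint░┃
              ┃> [-] pr┃The framework monitor░┃
              ┃    logg┃                     ░┃
              ┃    [+] ┃The architecture proc░┃
              ┃    clie┃This module generates░┃
              ┃    data┃The framework analyze░┃
              ┃    util┃                     ░┃
              ┃        ┃The framework analyze░┃
              ┃        ┃The algorithm monitor░┃
         ┏━━━━┃        ┃Error handling valida▼┃
         ┃ Dat┗━━━━━━━━┗━━━━━━━━━━━━━━━━━━━━━━┛
         ┠─────────────────────────────────────
         ┃Age│Score│Name        │Email         
         ┃───┼─────┼────────────┼──────────────


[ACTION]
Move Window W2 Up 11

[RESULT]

                       ┃The architecture coor▲┃
                       ┃The pipeline generate█┃
                       ┃Each component analyz░┃
                       ┃The algorithm analyze░┃
              ┏━━━━━━━━┃Data processing maint░┃
              ┃ FileBro┃The framework monitor░┃
              ┠────────┃                     ░┃
              ┃> [-] pr┃The architecture proc░┃
              ┃    logg┃This module generates░┃
              ┃    [+] ┃The framework analyze░┃
              ┃    clie┃                     ░┃
              ┃    data┃The framework analyze░┃
              ┃    util┃The algorithm monitor░┃
              ┃        ┃Error handling valida▼┃
              ┃        ┗━━━━━━━━━━━━━━━━━━━━━━┛
         ┏━━━━┃                    ┃━━━━━━━━━━━
         ┃ Dat┗━━━━━━━━━━━━━━━━━━━━┛           
         ┠─────────────────────────────────────
         ┃Age│Score│Name        │Email         
         ┃───┼─────┼────────────┼──────────────


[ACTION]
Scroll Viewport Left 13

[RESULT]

                        ┃The architecture coor▲
                        ┃The pipeline generate█
                        ┃Each component analyz░
                        ┃The algorithm analyze░
               ┏━━━━━━━━┃Data processing maint░
               ┃ FileBro┃The framework monitor░
               ┠────────┃                     ░
               ┃> [-] pr┃The architecture proc░
               ┃    logg┃This module generates░
               ┃    [+] ┃The framework analyze░
               ┃    clie┃                     ░
               ┃    data┃The framework analyze░
               ┃    util┃The algorithm monitor░
               ┃        ┃Error handling valida▼
               ┃        ┗━━━━━━━━━━━━━━━━━━━━━━
          ┏━━━━┃                    ┃━━━━━━━━━━
          ┃ Dat┗━━━━━━━━━━━━━━━━━━━━┛          
          ┠────────────────────────────────────
          ┃Age│Score│Name        │Email        
          ┃───┼─────┼────────────┼─────────────


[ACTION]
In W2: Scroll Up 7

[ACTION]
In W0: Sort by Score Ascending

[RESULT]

                        ┃The architecture coor▲
                        ┃The pipeline generate█
                        ┃Each component analyz░
                        ┃The algorithm analyze░
               ┏━━━━━━━━┃Data processing maint░
               ┃ FileBro┃The framework monitor░
               ┠────────┃                     ░
               ┃> [-] pr┃The architecture proc░
               ┃    logg┃This module generates░
               ┃    [+] ┃The framework analyze░
               ┃    clie┃                     ░
               ┃    data┃The framework analyze░
               ┃    util┃The algorithm monitor░
               ┃        ┃Error handling valida▼
               ┃        ┗━━━━━━━━━━━━━━━━━━━━━━
          ┏━━━━┃                    ┃━━━━━━━━━━
          ┃ Dat┗━━━━━━━━━━━━━━━━━━━━┛          
          ┠────────────────────────────────────
          ┃Age│Scor▲│Name        │Email        
          ┃───┼─────┼────────────┼─────────────


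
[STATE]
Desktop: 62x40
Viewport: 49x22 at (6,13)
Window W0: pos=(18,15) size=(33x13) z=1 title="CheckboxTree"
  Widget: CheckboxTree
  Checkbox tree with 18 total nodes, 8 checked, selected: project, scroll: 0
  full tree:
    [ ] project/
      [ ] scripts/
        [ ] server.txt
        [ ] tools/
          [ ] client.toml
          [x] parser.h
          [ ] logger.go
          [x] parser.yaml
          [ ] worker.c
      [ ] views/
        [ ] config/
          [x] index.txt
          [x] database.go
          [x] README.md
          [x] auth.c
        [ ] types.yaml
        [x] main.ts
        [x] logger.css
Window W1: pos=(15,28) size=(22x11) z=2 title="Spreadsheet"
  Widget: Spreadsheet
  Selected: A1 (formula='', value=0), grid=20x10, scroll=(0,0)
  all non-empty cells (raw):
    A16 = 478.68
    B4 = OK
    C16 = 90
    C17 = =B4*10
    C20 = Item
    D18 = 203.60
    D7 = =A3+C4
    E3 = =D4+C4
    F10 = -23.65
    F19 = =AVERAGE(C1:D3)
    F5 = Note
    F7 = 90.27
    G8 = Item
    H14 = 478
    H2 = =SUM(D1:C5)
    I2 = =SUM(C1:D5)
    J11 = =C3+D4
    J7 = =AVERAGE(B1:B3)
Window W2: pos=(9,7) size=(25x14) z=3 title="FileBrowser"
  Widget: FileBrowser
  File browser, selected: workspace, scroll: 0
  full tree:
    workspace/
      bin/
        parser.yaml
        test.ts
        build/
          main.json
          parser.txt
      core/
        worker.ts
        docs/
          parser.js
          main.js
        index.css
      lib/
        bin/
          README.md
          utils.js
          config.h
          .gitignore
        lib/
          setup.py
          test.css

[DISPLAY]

   ┃    [+] lib/           ┃                     
   ┃                       ┃                     
   ┃                       ┃━━━━━━━━━━━━━━━━┓    
   ┃                       ┃                ┃    
   ┃                       ┃────────────────┨    
   ┃                       ┃                ┃    
   ┃                       ┃                ┃    
   ┗━━━━━━━━━━━━━━━━━━━━━━━┛.txt            ┃    
            ┃     [-] tools/                ┃    
            ┃       [ ] client.toml         ┃    
            ┃       [x] parser.h            ┃    
            ┃       [ ] logger.go           ┃    
            ┃       [x] parser.yaml         ┃    
            ┃       [ ] worker.c            ┃    
            ┗━━━━━━━━━━━━━━━━━━━━━━━━━━━━━━━┛    
         ┏━━━━━━━━━━━━━━━━━━━━┓                  
         ┃ Spreadsheet        ┃                  
         ┠────────────────────┨                  
         ┃A1:                 ┃                  
         ┃       A       B    ┃                  
         ┃--------------------┃                  
         ┃  1      [0]       0┃                  


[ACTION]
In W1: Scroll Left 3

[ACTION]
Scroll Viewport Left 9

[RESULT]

         ┃    [+] lib/           ┃               
         ┃                       ┃               
         ┃                       ┃━━━━━━━━━━━━━━━
         ┃                       ┃               
         ┃                       ┃───────────────
         ┃                       ┃               
         ┃                       ┃               
         ┗━━━━━━━━━━━━━━━━━━━━━━━┛.txt           
                  ┃     [-] tools/               
                  ┃       [ ] client.toml        
                  ┃       [x] parser.h           
                  ┃       [ ] logger.go          
                  ┃       [x] parser.yaml        
                  ┃       [ ] worker.c           
                  ┗━━━━━━━━━━━━━━━━━━━━━━━━━━━━━━
               ┏━━━━━━━━━━━━━━━━━━━━┓            
               ┃ Spreadsheet        ┃            
               ┠────────────────────┨            
               ┃A1:                 ┃            
               ┃       A       B    ┃            
               ┃--------------------┃            
               ┃  1      [0]       0┃            
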